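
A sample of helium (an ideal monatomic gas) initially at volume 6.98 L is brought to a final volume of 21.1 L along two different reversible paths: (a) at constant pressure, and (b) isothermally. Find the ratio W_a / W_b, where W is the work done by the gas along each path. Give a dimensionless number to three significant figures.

Path (a) isobaric: W = P₁(V₂ − V₁) → W_a/(P₁V₁) = 2.023.
Path (b) isothermal: W = P₁V₁ ln(V₂/V₁) → W_b/(P₁V₁) = 1.106.
W_a / W_b = 2.023 / 1.106 = 1.829.

W_a / W_b ≈ 1.83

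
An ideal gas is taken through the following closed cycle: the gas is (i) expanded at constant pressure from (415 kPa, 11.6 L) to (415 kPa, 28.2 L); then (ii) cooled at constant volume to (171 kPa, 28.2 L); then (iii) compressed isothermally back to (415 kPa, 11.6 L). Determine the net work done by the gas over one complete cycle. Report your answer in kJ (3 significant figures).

W_net ≈ 2.61 kJ

Leg (i): W = PΔV = (415)(28.2 − 11.6) = 6889 J.
Leg (ii): W = 0.
Leg (iii): W = PᵢVᵢ ln(V_f/Vᵢ) = (4822) ln(11.6/28.2) = -4284 J.
W_net = 6889 − 4284 = 2605 J.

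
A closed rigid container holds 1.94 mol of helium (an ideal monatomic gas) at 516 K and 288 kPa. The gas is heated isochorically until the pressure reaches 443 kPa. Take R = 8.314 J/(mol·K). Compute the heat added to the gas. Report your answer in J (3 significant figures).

Q ≈ 6720 J

Constant volume ⇒ W = 0, so Q = ΔU = nCᵥΔT with Cᵥ = 3R/2 = 12.47 J/(mol·K).
At constant V, T₂/T₁ = P₂/P₁ ⇒ ΔT = T₁(P₂/P₁ − 1) = 516·(443/288 − 1) = 277.7 K.
ΔU = (1.94)(12.47)(277.7) = 6719 J.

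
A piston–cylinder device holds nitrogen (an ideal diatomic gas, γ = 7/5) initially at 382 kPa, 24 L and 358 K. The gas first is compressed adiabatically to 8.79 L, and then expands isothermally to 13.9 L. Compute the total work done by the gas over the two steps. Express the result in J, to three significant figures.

W_total ≈ -5050 J

Step 1 (adiabatic): W = (P₁V₁ − P₂V₂)/(γ−1) = (9168 − 13701)/0.4 = -11333 J.
After step 1: P = 1559 kPa, V = 8.79 L, T = 535 K.
Step 2 (isothermal): W = P₁V₁ ln(V₂/V₁) = (13701) ln(13.9/8.79) = 6279 J.
W_total = -11333 + 6279 = -5054 J.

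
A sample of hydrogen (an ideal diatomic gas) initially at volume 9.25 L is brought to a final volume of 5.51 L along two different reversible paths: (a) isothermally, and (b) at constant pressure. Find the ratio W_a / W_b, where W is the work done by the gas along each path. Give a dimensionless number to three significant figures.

W_a / W_b ≈ 1.28

Path (a) isothermal: W = P₁V₁ ln(V₂/V₁) → W_a/(P₁V₁) = -0.5181.
Path (b) isobaric: W = P₁(V₂ − V₁) → W_b/(P₁V₁) = -0.4043.
W_a / W_b = -0.5181 / -0.4043 = 1.281.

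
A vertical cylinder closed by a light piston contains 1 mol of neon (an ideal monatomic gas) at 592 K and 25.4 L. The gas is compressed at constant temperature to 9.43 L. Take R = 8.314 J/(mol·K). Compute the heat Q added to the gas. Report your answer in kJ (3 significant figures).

Q ≈ -4.88 kJ

Isothermal ⇒ ΔU = 0, so Q = W = nRT ln(V₂/V₁).
Q = (1)(8.314)(592) ln(9.43/25.4) = 4922 × -0.9909 = -4877 J.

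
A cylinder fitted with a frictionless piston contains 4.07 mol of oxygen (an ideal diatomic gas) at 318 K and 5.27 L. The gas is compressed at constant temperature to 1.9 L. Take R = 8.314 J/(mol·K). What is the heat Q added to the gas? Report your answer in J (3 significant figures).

Q ≈ -11000 J

Isothermal ⇒ ΔU = 0, so Q = W = nRT ln(V₂/V₁).
Q = (4.07)(8.314)(318) ln(1.9/5.27) = 10760 × -1.02 = -10978 J.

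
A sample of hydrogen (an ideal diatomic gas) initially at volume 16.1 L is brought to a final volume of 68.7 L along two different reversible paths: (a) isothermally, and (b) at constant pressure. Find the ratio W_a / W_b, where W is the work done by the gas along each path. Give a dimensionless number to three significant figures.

W_a / W_b ≈ 0.444

Path (a) isothermal: W = P₁V₁ ln(V₂/V₁) → W_a/(P₁V₁) = 1.451.
Path (b) isobaric: W = P₁(V₂ − V₁) → W_b/(P₁V₁) = 3.267.
W_a / W_b = 1.451 / 3.267 = 0.4441.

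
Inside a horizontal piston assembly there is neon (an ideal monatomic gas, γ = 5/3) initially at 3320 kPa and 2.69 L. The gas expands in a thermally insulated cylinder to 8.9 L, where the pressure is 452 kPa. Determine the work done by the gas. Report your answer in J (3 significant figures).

Adiabatic: W = (P₁V₁ − P₂V₂)/(γ − 1) with γ = 5/3.
P₁V₁ = 8931 J, P₂V₂ = 4023 J.
W = (8931 − 4023) / 0.6667 = 7362 J.

W ≈ 7360 J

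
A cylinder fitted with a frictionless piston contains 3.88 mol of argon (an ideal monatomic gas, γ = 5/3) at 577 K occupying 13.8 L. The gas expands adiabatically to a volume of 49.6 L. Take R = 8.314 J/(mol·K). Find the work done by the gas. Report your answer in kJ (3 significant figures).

W ≈ 16.0 kJ

Adiabatic: TV^(γ−1) = const with γ = 5/3.
T₂ = T₁ (V₁/V₂)^(γ−1) = 577 × (13.8/49.6)^0.667 = 577 × 0.4262 = 245.9 K.
W_by = nCᵥ(T₁ − T₂) = (3.88)(12.47)(577 − 245.9) = 16021 J.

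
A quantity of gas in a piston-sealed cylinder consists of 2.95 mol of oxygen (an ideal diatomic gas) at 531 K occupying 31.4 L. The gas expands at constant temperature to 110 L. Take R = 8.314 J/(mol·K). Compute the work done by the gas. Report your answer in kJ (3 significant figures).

W ≈ 16.3 kJ

Isothermal: W = nRT ln(V₂/V₁).
W = (2.95)(8.314)(531) × ln(110/31.4)
  = 13023 × 1.254
W_by_gas = 16327 J.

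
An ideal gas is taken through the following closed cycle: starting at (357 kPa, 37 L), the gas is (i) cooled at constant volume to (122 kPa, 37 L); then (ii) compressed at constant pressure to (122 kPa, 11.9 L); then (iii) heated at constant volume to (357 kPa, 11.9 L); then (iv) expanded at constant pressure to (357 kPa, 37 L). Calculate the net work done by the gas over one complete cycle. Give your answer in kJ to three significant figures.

W_net ≈ 5.90 kJ

Constant-volume legs do no work.
W(ii) = (122)(11.9 − 37) = -3062 J; W(iv) = (357)(37 − 11.9) = 8961 J.
W_net = -3062 + 8961 = 5898 J (the clockwise enclosed area).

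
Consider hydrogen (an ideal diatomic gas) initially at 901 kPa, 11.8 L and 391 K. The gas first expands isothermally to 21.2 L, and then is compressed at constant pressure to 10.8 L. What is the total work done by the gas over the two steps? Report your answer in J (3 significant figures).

W_total ≈ 1010 J

Step 1 (isothermal): W = P₁V₁ ln(V₂/V₁) = (10632) ln(21.2/11.8) = 6229 J.
After step 1: P = 501.5 kPa, V = 21.2 L, T = 391 K.
Step 2 (isobaric): W = PΔV = (501.5 kPa)(10.8 − 21.2 L) = -5216 J.
W_total = 6229 − 5216 = 1014 J.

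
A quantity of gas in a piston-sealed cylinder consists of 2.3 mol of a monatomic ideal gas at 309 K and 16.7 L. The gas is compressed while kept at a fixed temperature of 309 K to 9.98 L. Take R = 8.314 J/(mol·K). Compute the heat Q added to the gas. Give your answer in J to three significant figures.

Isothermal ⇒ ΔU = 0, so Q = W = nRT ln(V₂/V₁).
Q = (2.3)(8.314)(309) ln(9.98/16.7) = 5909 × -0.5148 = -3042 J.

Q ≈ -3040 J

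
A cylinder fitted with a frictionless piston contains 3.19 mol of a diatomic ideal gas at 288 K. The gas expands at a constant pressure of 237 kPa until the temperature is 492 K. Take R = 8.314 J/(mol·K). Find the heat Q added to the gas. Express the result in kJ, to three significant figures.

Q ≈ 18.9 kJ

Isobaric: W = nRΔT = (3.19)(8.314)(204) = 5410 J.
ΔU = nCᵥΔT with Cᵥ = 5R/2: ΔU = (3.19)(20.79)(204) = 13526 J.
Q = ΔU + W = 13526 + 5410 = 18936 J.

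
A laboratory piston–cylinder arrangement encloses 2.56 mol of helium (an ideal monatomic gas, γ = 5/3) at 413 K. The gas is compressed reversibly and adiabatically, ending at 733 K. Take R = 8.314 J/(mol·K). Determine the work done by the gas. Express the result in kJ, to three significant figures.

W ≈ -10.2 kJ

Adiabatic ⇒ Q = 0, so W_by = −ΔU = nCᵥ(T₁ − T₂).
Cᵥ = 3R/2 = 12.47 J/(mol·K).
W = (2.56)(12.47)(413 − 733) = -10216 J.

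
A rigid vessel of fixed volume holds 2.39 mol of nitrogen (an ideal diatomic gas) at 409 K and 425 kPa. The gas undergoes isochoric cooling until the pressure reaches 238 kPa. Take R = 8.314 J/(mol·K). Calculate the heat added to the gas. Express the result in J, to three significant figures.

Q ≈ -8940 J

Constant volume ⇒ W = 0, so Q = ΔU = nCᵥΔT with Cᵥ = 5R/2 = 20.79 J/(mol·K).
At constant V, T₂/T₁ = P₂/P₁ ⇒ ΔT = T₁(P₂/P₁ − 1) = 409·(238/425 − 1) = -180 K.
ΔU = (2.39)(20.79)(-180) = -8940 J.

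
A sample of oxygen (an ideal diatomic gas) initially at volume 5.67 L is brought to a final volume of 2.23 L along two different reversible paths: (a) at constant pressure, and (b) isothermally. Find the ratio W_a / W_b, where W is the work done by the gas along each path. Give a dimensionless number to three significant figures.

W_a / W_b ≈ 0.650

Path (a) isobaric: W = P₁(V₂ − V₁) → W_a/(P₁V₁) = -0.6067.
Path (b) isothermal: W = P₁V₁ ln(V₂/V₁) → W_b/(P₁V₁) = -0.9332.
W_a / W_b = -0.6067 / -0.9332 = 0.6501.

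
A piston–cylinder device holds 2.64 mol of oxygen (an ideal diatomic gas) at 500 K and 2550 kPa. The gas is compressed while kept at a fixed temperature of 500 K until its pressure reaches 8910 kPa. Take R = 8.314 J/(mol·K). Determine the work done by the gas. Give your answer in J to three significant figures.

Isothermal process: W = nRT ln(V₂/V₁) = nRT ln(P₁/P₂).
W = (2.64)(8.314)(500) × ln(2550/8910)
  = 10974 × ln(0.2862) = 10974 × -1.251
W_by_gas = -13730 J.

W ≈ -13700 J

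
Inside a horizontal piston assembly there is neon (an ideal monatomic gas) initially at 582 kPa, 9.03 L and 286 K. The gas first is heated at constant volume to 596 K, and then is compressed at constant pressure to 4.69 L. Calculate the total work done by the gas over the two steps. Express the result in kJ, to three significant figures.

W_total ≈ -5.26 kJ

Step 1 (isochoric): W = 0 (constant volume).
After step 1: P = 1213 kPa (V unchanged).
Step 2 (isobaric): W = PΔV = (1213 kPa)(4.69 − 9.03 L) = -5264 J.
W_total = 0 − 5264 = -5264 J.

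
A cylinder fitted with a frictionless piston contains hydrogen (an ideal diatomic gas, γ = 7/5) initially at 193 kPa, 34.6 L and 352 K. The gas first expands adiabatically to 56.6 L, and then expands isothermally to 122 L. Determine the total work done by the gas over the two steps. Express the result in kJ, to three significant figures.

W_total ≈ 7.20 kJ

Step 1 (adiabatic): W = (P₁V₁ − P₂V₂)/(γ−1) = (6678 − 5485)/0.4 = 2983 J.
After step 1: P = 96.9 kPa, V = 56.6 L, T = 289.1 K.
Step 2 (isothermal): W = P₁V₁ ln(V₂/V₁) = (5485) ln(122/56.6) = 4212 J.
W_total = 2983 + 4212 = 7195 J.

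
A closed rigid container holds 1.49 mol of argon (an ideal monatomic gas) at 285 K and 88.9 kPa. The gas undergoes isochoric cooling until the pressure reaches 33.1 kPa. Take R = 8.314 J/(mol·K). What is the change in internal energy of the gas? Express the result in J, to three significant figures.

ΔU ≈ -3320 J

Constant volume ⇒ W = 0, so Q = ΔU = nCᵥΔT with Cᵥ = 3R/2 = 12.47 J/(mol·K).
At constant V, T₂/T₁ = P₂/P₁ ⇒ ΔT = T₁(P₂/P₁ − 1) = 285·(33.1/88.9 − 1) = -178.9 K.
ΔU = (1.49)(12.47)(-178.9) = -3324 J.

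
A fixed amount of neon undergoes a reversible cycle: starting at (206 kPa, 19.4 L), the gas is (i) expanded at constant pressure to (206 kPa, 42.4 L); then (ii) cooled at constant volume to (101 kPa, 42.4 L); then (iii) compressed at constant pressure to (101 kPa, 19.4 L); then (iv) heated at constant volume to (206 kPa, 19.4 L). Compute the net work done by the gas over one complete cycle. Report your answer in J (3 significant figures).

Constant-volume legs do no work.
W(i) = (206)(42.4 − 19.4) = 4738 J; W(iii) = (101)(19.4 − 42.4) = -2323 J.
W_net = 4738 − 2323 = 2415 J (the clockwise enclosed area).

W_net ≈ 2420 J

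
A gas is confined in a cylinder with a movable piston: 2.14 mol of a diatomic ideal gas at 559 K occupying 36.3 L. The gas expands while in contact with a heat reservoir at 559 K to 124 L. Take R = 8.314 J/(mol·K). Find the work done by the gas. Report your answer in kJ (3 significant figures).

W ≈ 12.2 kJ

Isothermal: W = nRT ln(V₂/V₁).
W = (2.14)(8.314)(559) × ln(124/36.3)
  = 9946 × 1.228
W_by_gas = 12218 J.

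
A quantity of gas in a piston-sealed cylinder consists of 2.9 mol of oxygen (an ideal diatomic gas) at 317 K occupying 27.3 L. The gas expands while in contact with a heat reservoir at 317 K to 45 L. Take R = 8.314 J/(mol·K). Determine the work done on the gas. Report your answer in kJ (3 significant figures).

Isothermal: W = nRT ln(V₂/V₁).
W = (2.9)(8.314)(317) × ln(45/27.3)
  = 7643 × 0.4998
W_by_gas = 3820 J; work on gas = −W_by = -3820 J.

W ≈ -3.82 kJ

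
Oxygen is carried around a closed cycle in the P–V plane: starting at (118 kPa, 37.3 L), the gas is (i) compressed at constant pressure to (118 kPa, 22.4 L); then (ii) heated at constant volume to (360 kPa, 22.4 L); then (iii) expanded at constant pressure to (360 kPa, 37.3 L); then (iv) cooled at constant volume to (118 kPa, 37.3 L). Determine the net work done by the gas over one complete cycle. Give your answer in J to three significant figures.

W_net ≈ 3610 J

Constant-volume legs do no work.
W(i) = (118)(22.4 − 37.3) = -1758 J; W(iii) = (360)(37.3 − 22.4) = 5364 J.
W_net = -1758 + 5364 = 3606 J (the clockwise enclosed area).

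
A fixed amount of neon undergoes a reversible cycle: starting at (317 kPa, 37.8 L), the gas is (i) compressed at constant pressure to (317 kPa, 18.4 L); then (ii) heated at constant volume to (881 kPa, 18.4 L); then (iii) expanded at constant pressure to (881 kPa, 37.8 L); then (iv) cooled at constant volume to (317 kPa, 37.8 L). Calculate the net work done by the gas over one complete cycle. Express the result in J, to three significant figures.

W_net ≈ 10900 J

Constant-volume legs do no work.
W(i) = (317)(18.4 − 37.8) = -6150 J; W(iii) = (881)(37.8 − 18.4) = 17091 J.
W_net = -6150 + 17091 = 10942 J (the clockwise enclosed area).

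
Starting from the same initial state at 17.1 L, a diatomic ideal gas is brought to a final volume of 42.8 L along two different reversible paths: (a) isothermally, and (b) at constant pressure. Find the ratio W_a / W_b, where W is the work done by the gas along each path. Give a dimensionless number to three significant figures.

Path (a) isothermal: W = P₁V₁ ln(V₂/V₁) → W_a/(P₁V₁) = 0.9175.
Path (b) isobaric: W = P₁(V₂ − V₁) → W_b/(P₁V₁) = 1.503.
W_a / W_b = 0.9175 / 1.503 = 0.6104.

W_a / W_b ≈ 0.610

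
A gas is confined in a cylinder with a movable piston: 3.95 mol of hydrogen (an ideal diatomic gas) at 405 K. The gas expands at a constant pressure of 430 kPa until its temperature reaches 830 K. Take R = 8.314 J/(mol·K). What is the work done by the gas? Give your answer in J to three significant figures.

W ≈ 14000 J

Isobaric: W = P ΔV = nR ΔT.
W = (3.95)(8.314)(830 − 405) = 13957 J.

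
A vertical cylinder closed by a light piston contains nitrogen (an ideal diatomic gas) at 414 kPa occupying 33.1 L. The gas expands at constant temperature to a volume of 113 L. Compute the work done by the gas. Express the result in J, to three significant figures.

Isothermal: W = nRT ln(V₂/V₁) = P₁V₁ ln(V₂/V₁).
P₁V₁ = (414 kPa)(33.1 L) = 13703 J.
W = 13703 × ln(113/33.1) = 13703 × 1.228
W_by_gas = 16826 J.

W ≈ 16800 J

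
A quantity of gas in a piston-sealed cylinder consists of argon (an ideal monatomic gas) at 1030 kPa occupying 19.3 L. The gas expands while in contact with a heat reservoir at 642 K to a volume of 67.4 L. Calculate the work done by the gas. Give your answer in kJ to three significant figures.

Isothermal: W = nRT ln(V₂/V₁) = P₁V₁ ln(V₂/V₁).
P₁V₁ = (1030 kPa)(19.3 L) = 19879 J.
W = 19879 × ln(67.4/19.3) = 19879 × 1.251
W_by_gas = 24859 J.

W ≈ 24.9 kJ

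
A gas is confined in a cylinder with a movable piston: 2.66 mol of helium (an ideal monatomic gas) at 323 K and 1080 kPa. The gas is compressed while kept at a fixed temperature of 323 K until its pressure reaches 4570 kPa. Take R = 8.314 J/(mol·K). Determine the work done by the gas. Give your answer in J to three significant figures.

Isothermal process: W = nRT ln(V₂/V₁) = nRT ln(P₁/P₂).
W = (2.66)(8.314)(323) × ln(1080/4570)
  = 7143 × ln(0.2363) = 7143 × -1.443
W_by_gas = -10304 J.

W ≈ -10300 J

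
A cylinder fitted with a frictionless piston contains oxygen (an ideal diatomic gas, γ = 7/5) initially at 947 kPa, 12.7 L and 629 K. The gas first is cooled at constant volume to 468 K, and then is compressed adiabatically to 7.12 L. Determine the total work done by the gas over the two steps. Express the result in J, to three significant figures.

W_total ≈ -5830 J

Step 1 (isochoric): W = 0 (constant volume).
After step 1: P = 704.6 kPa (V unchanged).
Step 2 (adiabatic): W = (P₁V₁ − P₂V₂)/(γ−1) = (8948 − 11279)/0.4 = -5827 J.
W_total = 0 − 5827 = -5827 J.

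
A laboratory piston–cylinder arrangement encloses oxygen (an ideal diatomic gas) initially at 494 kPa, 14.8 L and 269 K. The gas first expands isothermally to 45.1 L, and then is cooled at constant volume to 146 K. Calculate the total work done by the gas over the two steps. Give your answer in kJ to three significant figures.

Step 1 (isothermal): W = P₁V₁ ln(V₂/V₁) = (7311) ln(45.1/14.8) = 8147 J.
Step 2 (isochoric): W = 0 (constant volume).
W_total = 8147 + 0 = 8147 J.

W_total ≈ 8.15 kJ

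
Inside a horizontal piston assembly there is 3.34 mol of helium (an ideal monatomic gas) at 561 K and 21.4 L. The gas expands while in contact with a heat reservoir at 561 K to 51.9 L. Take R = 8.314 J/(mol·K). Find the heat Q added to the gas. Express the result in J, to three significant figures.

Q ≈ 13800 J

Isothermal ⇒ ΔU = 0, so Q = W = nRT ln(V₂/V₁).
Q = (3.34)(8.314)(561) ln(51.9/21.4) = 15578 × 0.8859 = 13801 J.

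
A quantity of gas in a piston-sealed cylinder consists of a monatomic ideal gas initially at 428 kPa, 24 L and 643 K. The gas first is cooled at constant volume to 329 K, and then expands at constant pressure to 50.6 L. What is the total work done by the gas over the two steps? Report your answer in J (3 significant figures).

W_total ≈ 5830 J

Step 1 (isochoric): W = 0 (constant volume).
After step 1: P = 219 kPa (V unchanged).
Step 2 (isobaric): W = PΔV = (219 kPa)(50.6 − 24 L) = 5825 J.
W_total = 0 + 5825 = 5825 J.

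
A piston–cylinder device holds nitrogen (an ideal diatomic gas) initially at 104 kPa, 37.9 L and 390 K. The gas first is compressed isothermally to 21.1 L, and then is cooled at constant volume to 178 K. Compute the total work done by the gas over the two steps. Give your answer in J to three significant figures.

Step 1 (isothermal): W = P₁V₁ ln(V₂/V₁) = (3942) ln(21.1/37.9) = -2309 J.
Step 2 (isochoric): W = 0 (constant volume).
W_total = -2309 + 0 = -2309 J.

W_total ≈ -2310 J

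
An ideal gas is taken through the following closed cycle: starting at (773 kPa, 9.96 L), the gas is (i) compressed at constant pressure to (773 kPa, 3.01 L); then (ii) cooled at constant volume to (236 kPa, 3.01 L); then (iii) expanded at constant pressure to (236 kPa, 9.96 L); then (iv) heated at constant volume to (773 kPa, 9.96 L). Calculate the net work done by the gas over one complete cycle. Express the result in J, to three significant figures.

Constant-volume legs do no work.
W(i) = (773)(3.01 − 9.96) = -5372 J; W(iii) = (236)(9.96 − 3.01) = 1640 J.
W_net = -5372 + 1640 = -3732 J (the counter-clockwise enclosed area).

W_net ≈ -3730 J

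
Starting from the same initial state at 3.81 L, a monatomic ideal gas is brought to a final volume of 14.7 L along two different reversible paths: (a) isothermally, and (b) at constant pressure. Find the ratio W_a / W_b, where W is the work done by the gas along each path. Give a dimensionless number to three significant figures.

W_a / W_b ≈ 0.472

Path (a) isothermal: W = P₁V₁ ln(V₂/V₁) → W_a/(P₁V₁) = 1.35.
Path (b) isobaric: W = P₁(V₂ − V₁) → W_b/(P₁V₁) = 2.858.
W_a / W_b = 1.35 / 2.858 = 0.4724.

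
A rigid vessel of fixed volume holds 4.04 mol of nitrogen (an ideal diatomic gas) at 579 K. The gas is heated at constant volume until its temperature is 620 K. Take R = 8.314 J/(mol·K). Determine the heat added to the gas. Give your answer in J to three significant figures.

Q ≈ 3440 J

Constant volume ⇒ W = 0, so Q = ΔU = nCᵥΔT with Cᵥ = 5R/2 = 20.79 J/(mol·K).
ΔU = (4.04)(20.79)(620 − 579) = 3443 J.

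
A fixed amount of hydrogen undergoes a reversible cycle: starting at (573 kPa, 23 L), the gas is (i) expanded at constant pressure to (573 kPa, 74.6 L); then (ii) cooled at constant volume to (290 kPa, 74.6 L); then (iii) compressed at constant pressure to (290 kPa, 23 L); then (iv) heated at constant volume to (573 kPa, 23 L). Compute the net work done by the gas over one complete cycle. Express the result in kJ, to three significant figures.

W_net ≈ 14.6 kJ

Constant-volume legs do no work.
W(i) = (573)(74.6 − 23) = 29567 J; W(iii) = (290)(23 − 74.6) = -14964 J.
W_net = 29567 − 14964 = 14603 J (the clockwise enclosed area).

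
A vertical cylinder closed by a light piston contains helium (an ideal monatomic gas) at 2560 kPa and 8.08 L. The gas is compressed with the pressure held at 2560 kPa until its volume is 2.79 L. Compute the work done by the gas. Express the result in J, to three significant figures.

Isobaric: W = P ΔV.
W = (2560 kPa)(2.79 − 8.08 L) = (2560)(-5.29) = -13542 J.

W ≈ -13500 J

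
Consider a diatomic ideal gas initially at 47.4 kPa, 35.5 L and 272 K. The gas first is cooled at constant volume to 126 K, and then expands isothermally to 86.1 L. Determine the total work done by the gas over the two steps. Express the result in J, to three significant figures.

Step 1 (isochoric): W = 0 (constant volume).
After step 1: P = 21.96 kPa (V unchanged).
Step 2 (isothermal): W = P₁V₁ ln(V₂/V₁) = (779.5) ln(86.1/35.5) = 690.6 J.
W_total = 0 + 690.6 = 690.6 J.

W_total ≈ 691 J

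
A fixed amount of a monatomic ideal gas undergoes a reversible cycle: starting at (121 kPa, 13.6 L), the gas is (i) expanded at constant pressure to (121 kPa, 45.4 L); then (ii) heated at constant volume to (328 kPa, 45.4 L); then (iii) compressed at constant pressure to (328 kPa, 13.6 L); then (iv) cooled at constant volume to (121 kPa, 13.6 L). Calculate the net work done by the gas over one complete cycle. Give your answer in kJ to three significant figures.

Constant-volume legs do no work.
W(i) = (121)(45.4 − 13.6) = 3848 J; W(iii) = (328)(13.6 − 45.4) = -10430 J.
W_net = 3848 − 10430 = -6583 J (the counter-clockwise enclosed area).

W_net ≈ -6.58 kJ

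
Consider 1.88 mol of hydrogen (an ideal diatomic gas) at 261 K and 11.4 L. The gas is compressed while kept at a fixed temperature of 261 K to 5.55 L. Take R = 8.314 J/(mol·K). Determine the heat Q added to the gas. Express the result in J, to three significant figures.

Isothermal ⇒ ΔU = 0, so Q = W = nRT ln(V₂/V₁).
Q = (1.88)(8.314)(261) ln(5.55/11.4) = 4080 × -0.7198 = -2936 J.

Q ≈ -2940 J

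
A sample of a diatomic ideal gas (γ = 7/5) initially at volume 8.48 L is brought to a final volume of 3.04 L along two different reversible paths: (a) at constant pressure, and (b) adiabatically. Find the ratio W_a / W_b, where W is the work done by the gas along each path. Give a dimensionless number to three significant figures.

Path (a) isobaric: W = P₁(V₂ − V₁) → W_a/(P₁V₁) = -0.6415.
Path (b) adiabatic: W = P₁V₁(1 − (V₁/V₂)^(γ−1))/(γ−1) → W_b/(P₁V₁) = -1.268.
W_a / W_b = -0.6415 / -1.268 = 0.5058.

W_a / W_b ≈ 0.506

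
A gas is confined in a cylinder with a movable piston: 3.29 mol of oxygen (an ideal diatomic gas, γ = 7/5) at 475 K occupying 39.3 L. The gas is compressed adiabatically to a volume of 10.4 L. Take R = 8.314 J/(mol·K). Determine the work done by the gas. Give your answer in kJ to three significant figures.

Adiabatic: TV^(γ−1) = const with γ = 7/5.
T₂ = T₁ (V₁/V₂)^(γ−1) = 475 × (39.3/10.4)^0.4 = 475 × 1.702 = 808.4 K.
W_by = nCᵥ(T₁ − T₂) = (3.29)(20.79)(475 − 808.4) = -22800 J.

W ≈ -22.8 kJ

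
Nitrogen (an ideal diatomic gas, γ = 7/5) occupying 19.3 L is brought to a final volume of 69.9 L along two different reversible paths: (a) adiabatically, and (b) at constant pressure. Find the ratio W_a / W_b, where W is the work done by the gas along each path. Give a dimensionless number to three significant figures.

W_a / W_b ≈ 0.384

Path (a) adiabatic: W = P₁V₁(1 − (V₁/V₂)^(γ−1))/(γ−1) → W_a/(P₁V₁) = 1.006.
Path (b) isobaric: W = P₁(V₂ − V₁) → W_b/(P₁V₁) = 2.622.
W_a / W_b = 1.006 / 2.622 = 0.3837.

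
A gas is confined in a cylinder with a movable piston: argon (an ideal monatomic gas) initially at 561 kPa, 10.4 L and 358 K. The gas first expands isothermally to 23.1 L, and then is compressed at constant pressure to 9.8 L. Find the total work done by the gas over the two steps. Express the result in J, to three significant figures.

Step 1 (isothermal): W = P₁V₁ ln(V₂/V₁) = (5834) ln(23.1/10.4) = 4656 J.
After step 1: P = 252.6 kPa, V = 23.1 L, T = 358 K.
Step 2 (isobaric): W = PΔV = (252.6 kPa)(9.8 − 23.1 L) = -3359 J.
W_total = 4656 − 3359 = 1297 J.

W_total ≈ 1300 J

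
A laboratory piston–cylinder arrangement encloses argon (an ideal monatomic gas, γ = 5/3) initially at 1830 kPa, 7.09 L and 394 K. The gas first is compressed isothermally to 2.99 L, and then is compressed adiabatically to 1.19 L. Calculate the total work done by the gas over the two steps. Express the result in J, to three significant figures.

W_total ≈ -27700 J

Step 1 (isothermal): W = P₁V₁ ln(V₂/V₁) = (12975) ln(2.99/7.09) = -11203 J.
After step 1: P = 4339 kPa, V = 2.99 L, T = 394 K.
Step 2 (adiabatic): W = (P₁V₁ − P₂V₂)/(γ−1) = (12975 − 23980)/0.667 = -16508 J.
W_total = -11203 − 16508 = -27710 J.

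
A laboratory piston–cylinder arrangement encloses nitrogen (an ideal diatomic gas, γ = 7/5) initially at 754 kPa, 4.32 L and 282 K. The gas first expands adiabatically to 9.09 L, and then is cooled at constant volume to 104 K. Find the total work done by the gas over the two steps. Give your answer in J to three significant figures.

Step 1 (adiabatic): W = (P₁V₁ − P₂V₂)/(γ−1) = (3257 − 2419)/0.4 = 2096 J.
Step 2 (isochoric): W = 0 (constant volume).
W_total = 2096 + 0 = 2096 J.

W_total ≈ 2100 J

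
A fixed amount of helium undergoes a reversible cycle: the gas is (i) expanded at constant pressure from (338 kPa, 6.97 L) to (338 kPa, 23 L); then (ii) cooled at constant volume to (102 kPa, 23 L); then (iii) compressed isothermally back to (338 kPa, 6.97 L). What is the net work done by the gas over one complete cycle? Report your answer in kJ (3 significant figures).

W_net ≈ 2.62 kJ

Leg (i): W = PΔV = (338)(23 − 6.97) = 5418 J.
Leg (ii): W = 0.
Leg (iii): W = PᵢVᵢ ln(V_f/Vᵢ) = (2346) ln(6.97/23) = -2801 J.
W_net = 5418 − 2801 = 2617 J.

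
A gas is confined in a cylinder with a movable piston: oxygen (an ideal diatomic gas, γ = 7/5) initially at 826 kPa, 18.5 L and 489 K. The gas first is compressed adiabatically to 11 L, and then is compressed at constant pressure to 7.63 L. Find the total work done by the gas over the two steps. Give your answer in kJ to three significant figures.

Step 1 (adiabatic): W = (P₁V₁ − P₂V₂)/(γ−1) = (15281 − 18813)/0.4 = -8831 J.
After step 1: P = 1710 kPa, V = 11 L, T = 602 K.
Step 2 (isobaric): W = PΔV = (1710 kPa)(7.63 − 11 L) = -5764 J.
W_total = -8831 − 5764 = -14594 J.

W_total ≈ -14.6 kJ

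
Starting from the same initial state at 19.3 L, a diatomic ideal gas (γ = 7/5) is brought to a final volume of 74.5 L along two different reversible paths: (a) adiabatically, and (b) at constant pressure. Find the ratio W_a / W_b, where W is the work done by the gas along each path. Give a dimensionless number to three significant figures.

W_a / W_b ≈ 0.365

Path (a) adiabatic: W = P₁V₁(1 − (V₁/V₂)^(γ−1))/(γ−1) → W_a/(P₁V₁) = 1.044.
Path (b) isobaric: W = P₁(V₂ − V₁) → W_b/(P₁V₁) = 2.86.
W_a / W_b = 1.044 / 2.86 = 0.3649.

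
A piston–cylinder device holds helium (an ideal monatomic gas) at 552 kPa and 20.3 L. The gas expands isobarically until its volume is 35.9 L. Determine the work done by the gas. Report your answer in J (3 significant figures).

Isobaric: W = P ΔV.
W = (552 kPa)(35.9 − 20.3 L) = (552)(15.6) = 8611 J.

W ≈ 8610 J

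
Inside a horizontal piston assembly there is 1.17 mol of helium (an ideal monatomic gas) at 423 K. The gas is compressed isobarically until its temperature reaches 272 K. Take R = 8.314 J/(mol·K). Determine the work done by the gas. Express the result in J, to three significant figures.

Isobaric: W = P ΔV = nR ΔT.
W = (1.17)(8.314)(272 − 423) = -1469 J.

W ≈ -1470 J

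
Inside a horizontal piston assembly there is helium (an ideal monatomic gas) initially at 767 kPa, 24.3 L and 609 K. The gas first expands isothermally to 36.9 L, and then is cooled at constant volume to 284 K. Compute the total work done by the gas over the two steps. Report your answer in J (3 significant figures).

W_total ≈ 7790 J

Step 1 (isothermal): W = P₁V₁ ln(V₂/V₁) = (18638) ln(36.9/24.3) = 7786 J.
Step 2 (isochoric): W = 0 (constant volume).
W_total = 7786 + 0 = 7786 J.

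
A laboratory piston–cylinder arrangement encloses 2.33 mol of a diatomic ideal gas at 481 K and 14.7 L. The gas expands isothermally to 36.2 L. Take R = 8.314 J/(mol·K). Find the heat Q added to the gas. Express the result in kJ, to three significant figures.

Isothermal ⇒ ΔU = 0, so Q = W = nRT ln(V₂/V₁).
Q = (2.33)(8.314)(481) ln(36.2/14.7) = 9318 × 0.9012 = 8397 J.

Q ≈ 8.40 kJ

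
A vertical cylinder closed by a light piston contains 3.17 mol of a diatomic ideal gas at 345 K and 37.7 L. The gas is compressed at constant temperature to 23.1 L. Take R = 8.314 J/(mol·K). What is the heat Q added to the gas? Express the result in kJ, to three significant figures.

Q ≈ -4.45 kJ

Isothermal ⇒ ΔU = 0, so Q = W = nRT ln(V₂/V₁).
Q = (3.17)(8.314)(345) ln(23.1/37.7) = 9093 × -0.4898 = -4454 J.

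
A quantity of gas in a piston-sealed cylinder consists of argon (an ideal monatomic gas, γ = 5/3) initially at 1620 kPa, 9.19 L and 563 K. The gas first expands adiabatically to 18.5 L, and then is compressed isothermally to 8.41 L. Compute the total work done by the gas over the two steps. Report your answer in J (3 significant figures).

W_total ≈ 963 J

Step 1 (adiabatic): W = (P₁V₁ − P₂V₂)/(γ−1) = (14888 − 9338)/0.667 = 8325 J.
After step 1: P = 504.8 kPa, V = 18.5 L, T = 353.1 K.
Step 2 (isothermal): W = P₁V₁ ln(V₂/V₁) = (9338) ln(8.41/18.5) = -7362 J.
W_total = 8325 − 7362 = 962.8 J.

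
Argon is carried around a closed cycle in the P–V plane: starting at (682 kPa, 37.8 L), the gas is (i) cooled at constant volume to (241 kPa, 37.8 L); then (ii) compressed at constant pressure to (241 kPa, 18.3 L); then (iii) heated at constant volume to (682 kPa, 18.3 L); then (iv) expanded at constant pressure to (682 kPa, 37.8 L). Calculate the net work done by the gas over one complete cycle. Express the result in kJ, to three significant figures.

Constant-volume legs do no work.
W(ii) = (241)(18.3 − 37.8) = -4699 J; W(iv) = (682)(37.8 − 18.3) = 13299 J.
W_net = -4699 + 13299 = 8600 J (the clockwise enclosed area).

W_net ≈ 8.60 kJ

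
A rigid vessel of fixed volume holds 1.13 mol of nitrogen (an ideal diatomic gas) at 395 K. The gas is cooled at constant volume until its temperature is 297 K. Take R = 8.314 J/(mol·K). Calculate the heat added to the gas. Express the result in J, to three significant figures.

Constant volume ⇒ W = 0, so Q = ΔU = nCᵥΔT with Cᵥ = 5R/2 = 20.79 J/(mol·K).
ΔU = (1.13)(20.79)(297 − 395) = -2302 J.

Q ≈ -2300 J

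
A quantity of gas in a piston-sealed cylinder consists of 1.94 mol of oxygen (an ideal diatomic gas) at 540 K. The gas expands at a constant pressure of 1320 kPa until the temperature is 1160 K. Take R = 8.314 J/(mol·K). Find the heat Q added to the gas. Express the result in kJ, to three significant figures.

Isobaric: W = nRΔT = (1.94)(8.314)(620) = 10000 J.
ΔU = nCᵥΔT with Cᵥ = 5R/2: ΔU = (1.94)(20.79)(620) = 25000 J.
Q = ΔU + W = 25000 + 10000 = 35000 J.

Q ≈ 35.0 kJ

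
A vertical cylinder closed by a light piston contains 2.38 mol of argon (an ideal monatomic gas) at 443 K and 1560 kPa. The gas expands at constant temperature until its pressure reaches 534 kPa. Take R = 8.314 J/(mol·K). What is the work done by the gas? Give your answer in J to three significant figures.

Isothermal process: W = nRT ln(V₂/V₁) = nRT ln(P₁/P₂).
W = (2.38)(8.314)(443) × ln(1560/534)
  = 8766 × ln(2.921) = 8766 × 1.072
W_by_gas = 9397 J.

W ≈ 9400 J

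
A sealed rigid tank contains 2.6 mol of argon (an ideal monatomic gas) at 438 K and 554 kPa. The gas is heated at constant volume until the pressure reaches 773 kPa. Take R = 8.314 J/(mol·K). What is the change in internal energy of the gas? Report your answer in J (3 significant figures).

ΔU ≈ 5610 J

Constant volume ⇒ W = 0, so Q = ΔU = nCᵥΔT with Cᵥ = 3R/2 = 12.47 J/(mol·K).
At constant V, T₂/T₁ = P₂/P₁ ⇒ ΔT = T₁(P₂/P₁ − 1) = 438·(773/554 − 1) = 173.1 K.
ΔU = (2.6)(12.47)(173.1) = 5614 J.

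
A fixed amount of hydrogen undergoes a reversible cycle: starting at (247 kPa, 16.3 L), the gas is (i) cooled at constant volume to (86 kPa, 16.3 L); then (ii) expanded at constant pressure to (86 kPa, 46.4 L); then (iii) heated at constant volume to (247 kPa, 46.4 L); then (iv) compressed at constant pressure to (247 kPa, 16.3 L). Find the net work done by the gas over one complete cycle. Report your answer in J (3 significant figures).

W_net ≈ -4850 J

Constant-volume legs do no work.
W(ii) = (86)(46.4 − 16.3) = 2589 J; W(iv) = (247)(16.3 − 46.4) = -7435 J.
W_net = 2589 − 7435 = -4846 J (the counter-clockwise enclosed area).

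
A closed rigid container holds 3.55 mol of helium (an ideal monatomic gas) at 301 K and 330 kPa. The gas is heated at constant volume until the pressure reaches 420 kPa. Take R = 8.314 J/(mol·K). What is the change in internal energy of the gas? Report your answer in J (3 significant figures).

ΔU ≈ 3630 J

Constant volume ⇒ W = 0, so Q = ΔU = nCᵥΔT with Cᵥ = 3R/2 = 12.47 J/(mol·K).
At constant V, T₂/T₁ = P₂/P₁ ⇒ ΔT = T₁(P₂/P₁ − 1) = 301·(420/330 − 1) = 82.09 K.
ΔU = (3.55)(12.47)(82.09) = 3634 J.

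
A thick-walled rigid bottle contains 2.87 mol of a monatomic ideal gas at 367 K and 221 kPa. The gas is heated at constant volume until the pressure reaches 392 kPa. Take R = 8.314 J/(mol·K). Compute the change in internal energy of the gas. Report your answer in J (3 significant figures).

ΔU ≈ 10200 J

Constant volume ⇒ W = 0, so Q = ΔU = nCᵥΔT with Cᵥ = 3R/2 = 12.47 J/(mol·K).
At constant V, T₂/T₁ = P₂/P₁ ⇒ ΔT = T₁(P₂/P₁ − 1) = 367·(392/221 − 1) = 284 K.
ΔU = (2.87)(12.47)(284) = 10164 J.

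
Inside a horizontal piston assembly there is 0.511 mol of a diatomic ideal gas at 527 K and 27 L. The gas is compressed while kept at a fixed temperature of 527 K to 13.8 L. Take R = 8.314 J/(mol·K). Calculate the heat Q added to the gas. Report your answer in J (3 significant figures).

Q ≈ -1500 J

Isothermal ⇒ ΔU = 0, so Q = W = nRT ln(V₂/V₁).
Q = (0.511)(8.314)(527) ln(13.8/27) = 2239 × -0.6712 = -1503 J.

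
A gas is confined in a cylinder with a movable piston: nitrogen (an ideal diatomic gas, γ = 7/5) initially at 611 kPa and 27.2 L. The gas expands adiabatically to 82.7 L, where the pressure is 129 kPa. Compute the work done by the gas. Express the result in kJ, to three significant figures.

Adiabatic: W = (P₁V₁ − P₂V₂)/(γ − 1) with γ = 7/5.
P₁V₁ = 16619 J, P₂V₂ = 10668 J.
W = (16619 − 10668) / 0.4 = 14877 J.

W ≈ 14.9 kJ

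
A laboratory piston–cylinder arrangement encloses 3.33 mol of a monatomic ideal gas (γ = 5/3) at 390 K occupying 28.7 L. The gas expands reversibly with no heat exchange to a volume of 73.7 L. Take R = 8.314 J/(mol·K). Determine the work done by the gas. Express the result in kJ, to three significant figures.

Adiabatic: TV^(γ−1) = const with γ = 5/3.
T₂ = T₁ (V₁/V₂)^(γ−1) = 390 × (28.7/73.7)^0.667 = 390 × 0.5333 = 208 K.
W_by = nCᵥ(T₁ − T₂) = (3.33)(12.47)(390 − 208) = 7559 J.

W ≈ 7.56 kJ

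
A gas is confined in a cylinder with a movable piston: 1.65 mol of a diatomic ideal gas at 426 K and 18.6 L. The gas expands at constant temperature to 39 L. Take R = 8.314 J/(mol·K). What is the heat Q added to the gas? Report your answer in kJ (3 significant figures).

Q ≈ 4.33 kJ

Isothermal ⇒ ΔU = 0, so Q = W = nRT ln(V₂/V₁).
Q = (1.65)(8.314)(426) ln(39/18.6) = 5844 × 0.7404 = 4327 J.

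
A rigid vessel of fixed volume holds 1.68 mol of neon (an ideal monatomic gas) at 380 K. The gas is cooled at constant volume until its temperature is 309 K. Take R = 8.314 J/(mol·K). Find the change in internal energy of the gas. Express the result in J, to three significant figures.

Constant volume ⇒ W = 0, so Q = ΔU = nCᵥΔT with Cᵥ = 3R/2 = 12.47 J/(mol·K).
ΔU = (1.68)(12.47)(309 − 380) = -1488 J.

ΔU ≈ -1490 J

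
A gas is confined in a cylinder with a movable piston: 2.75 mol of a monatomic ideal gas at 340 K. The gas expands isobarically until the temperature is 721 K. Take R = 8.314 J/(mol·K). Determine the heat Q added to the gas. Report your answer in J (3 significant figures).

Isobaric: W = nRΔT = (2.75)(8.314)(381) = 8711 J.
ΔU = nCᵥΔT with Cᵥ = 3R/2: ΔU = (2.75)(12.47)(381) = 13066 J.
Q = ΔU + W = 13066 + 8711 = 21777 J.

Q ≈ 21800 J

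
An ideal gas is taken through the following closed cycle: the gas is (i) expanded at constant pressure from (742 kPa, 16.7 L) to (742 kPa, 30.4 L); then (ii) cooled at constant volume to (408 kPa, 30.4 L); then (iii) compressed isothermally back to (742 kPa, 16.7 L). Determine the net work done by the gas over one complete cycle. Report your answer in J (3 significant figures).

W_net ≈ 2740 J

Leg (i): W = PΔV = (742)(30.4 − 16.7) = 10165 J.
Leg (ii): W = 0.
Leg (iii): W = PᵢVᵢ ln(V_f/Vᵢ) = (12403) ln(16.7/30.4) = -7430 J.
W_net = 10165 − 7430 = 2735 J.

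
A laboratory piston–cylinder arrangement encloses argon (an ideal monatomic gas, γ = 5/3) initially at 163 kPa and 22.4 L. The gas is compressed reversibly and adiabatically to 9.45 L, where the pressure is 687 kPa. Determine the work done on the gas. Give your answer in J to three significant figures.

W ≈ 4260 J

Adiabatic: W = (P₁V₁ − P₂V₂)/(γ − 1) with γ = 5/3.
P₁V₁ = 3651 J, P₂V₂ = 6492 J.
W = (3651 − 6492) / 0.6667 = -4261 J.
Work on gas = −W_by = 4261 J.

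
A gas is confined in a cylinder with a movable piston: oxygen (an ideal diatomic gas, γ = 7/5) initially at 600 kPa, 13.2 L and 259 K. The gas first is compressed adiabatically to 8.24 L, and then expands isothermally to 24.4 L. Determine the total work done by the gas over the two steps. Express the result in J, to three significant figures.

Step 1 (adiabatic): W = (P₁V₁ − P₂V₂)/(γ−1) = (7920 − 9563)/0.4 = -4107 J.
After step 1: P = 1161 kPa, V = 8.24 L, T = 312.7 K.
Step 2 (isothermal): W = P₁V₁ ln(V₂/V₁) = (9563) ln(24.4/8.24) = 10381 J.
W_total = -4107 + 10381 = 6274 J.

W_total ≈ 6270 J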